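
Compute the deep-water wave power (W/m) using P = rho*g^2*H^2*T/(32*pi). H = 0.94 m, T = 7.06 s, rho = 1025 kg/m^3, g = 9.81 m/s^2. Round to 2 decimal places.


P = rho * g^2 * H^2 * T / (32 * pi)
P = 1025 * 9.81^2 * 0.94^2 * 7.06 / (32 * pi)
P = 1025 * 96.2361 * 0.8836 * 7.06 / 100.53096
P = 6121.00 W/m

6121.00


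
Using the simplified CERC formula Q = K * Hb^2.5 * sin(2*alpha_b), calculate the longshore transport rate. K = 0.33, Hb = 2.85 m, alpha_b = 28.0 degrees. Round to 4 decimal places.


Q = K * Hb^2.5 * sin(2 * alpha_b)
Hb^2.5 = 2.85^2.5 = 13.712358
sin(2 * 28.0) = sin(56.0) = 0.829038
Q = 0.33 * 13.712358 * 0.829038
Q = 3.7515 m^3/s

3.7515


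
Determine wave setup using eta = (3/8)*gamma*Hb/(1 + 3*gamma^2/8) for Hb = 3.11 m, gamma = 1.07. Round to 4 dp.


eta = (3/8) * gamma * Hb / (1 + 3*gamma^2/8)
Numerator = (3/8) * 1.07 * 3.11 = 1.247888
Denominator = 1 + 3*1.07^2/8 = 1 + 0.429338 = 1.429338
eta = 1.247888 / 1.429338
eta = 0.8731 m

0.8731


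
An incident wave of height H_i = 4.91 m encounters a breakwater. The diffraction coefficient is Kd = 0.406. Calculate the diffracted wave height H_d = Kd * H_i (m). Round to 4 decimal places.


H_d = Kd * H_i
H_d = 0.406 * 4.91
H_d = 1.9935 m

1.9935


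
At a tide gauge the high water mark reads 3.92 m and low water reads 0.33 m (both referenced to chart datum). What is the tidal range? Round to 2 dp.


Tidal range = High water - Low water
Tidal range = 3.92 - (0.33)
Tidal range = 3.59 m

3.59


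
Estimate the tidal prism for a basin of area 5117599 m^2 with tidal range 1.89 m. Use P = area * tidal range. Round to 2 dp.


Tidal prism = Area * Tidal range
P = 5117599 * 1.89
P = 9672262.11 m^3

9672262.11


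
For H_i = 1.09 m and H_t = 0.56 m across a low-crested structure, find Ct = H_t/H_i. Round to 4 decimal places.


Ct = H_t / H_i
Ct = 0.56 / 1.09
Ct = 0.5138

0.5138


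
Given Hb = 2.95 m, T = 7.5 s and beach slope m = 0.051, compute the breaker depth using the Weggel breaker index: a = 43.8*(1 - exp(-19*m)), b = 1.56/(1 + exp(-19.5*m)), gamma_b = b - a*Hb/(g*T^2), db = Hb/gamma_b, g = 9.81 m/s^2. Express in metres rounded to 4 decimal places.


a = 43.8 * (1 - exp(-19 * m))
exp(-19 * 0.051) = exp(-0.9690) = 0.379462
a = 43.8 * (1 - 0.379462) = 27.179551
b = 1.56 / (1 + exp(-19.5 * m))
exp(-19.5 * 0.051) = exp(-0.9945) = 0.369908
b = 1.56 / (1 + 0.369908) = 1.138762
Hb / (g * T^2) = 2.95 / (9.81 * 7.5^2) = 2.95 / 551.8125 = 0.00534602
gamma_b = b - a * Hb/(g*T^2) = 1.138762 - 27.179551 * 0.00534602 = 0.993460
db = Hb / gamma_b = 2.95 / 0.993460
db = 2.9694 m

2.9694


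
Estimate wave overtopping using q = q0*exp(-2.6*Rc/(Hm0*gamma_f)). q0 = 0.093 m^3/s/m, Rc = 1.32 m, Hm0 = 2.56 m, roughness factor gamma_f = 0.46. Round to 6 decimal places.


q = q0 * exp(-2.6 * Rc / (Hm0 * gamma_f))
Exponent = -2.6 * 1.32 / (2.56 * 0.46)
= -2.6 * 1.32 / 1.1776
= -2.914402
exp(-2.914402) = 0.054236
q = 0.093 * 0.054236
q = 0.005044 m^3/s/m

0.005044


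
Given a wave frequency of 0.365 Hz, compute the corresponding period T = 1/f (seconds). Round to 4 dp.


T = 1 / f
T = 1 / 0.365
T = 2.7397 s

2.7397


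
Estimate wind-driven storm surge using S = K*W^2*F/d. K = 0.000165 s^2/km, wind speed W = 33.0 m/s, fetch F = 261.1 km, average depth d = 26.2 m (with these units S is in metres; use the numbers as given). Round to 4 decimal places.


S = K * W^2 * F / d
W^2 = 33.0^2 = 1089.00
S = 0.000165 * 1089.00 * 261.1 / 26.2
Numerator = 0.000165 * 1089.00 * 261.1 = 46.915754
S = 46.915754 / 26.2 = 1.7907 m

1.7907


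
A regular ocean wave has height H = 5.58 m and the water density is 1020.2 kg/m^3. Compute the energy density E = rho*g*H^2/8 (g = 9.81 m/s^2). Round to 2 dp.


E = (1/8) * rho * g * H^2
E = (1/8) * 1020.2 * 9.81 * 5.58^2
E = 0.125 * 1020.2 * 9.81 * 31.1364
E = 38952.27 J/m^2

38952.27


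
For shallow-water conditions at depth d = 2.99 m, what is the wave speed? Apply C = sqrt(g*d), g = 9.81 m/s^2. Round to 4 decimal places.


Using the shallow-water approximation:
C = sqrt(g * d) = sqrt(9.81 * 2.99)
C = sqrt(29.3319)
C = 5.4159 m/s

5.4159


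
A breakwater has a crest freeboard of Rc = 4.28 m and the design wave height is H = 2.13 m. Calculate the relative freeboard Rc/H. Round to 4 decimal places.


Relative freeboard = Rc / H
= 4.28 / 2.13
= 2.0094

2.0094


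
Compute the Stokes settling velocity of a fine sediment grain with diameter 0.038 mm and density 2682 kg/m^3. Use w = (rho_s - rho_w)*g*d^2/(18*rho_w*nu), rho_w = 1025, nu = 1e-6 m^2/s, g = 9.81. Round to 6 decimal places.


w = (rho_s - rho_w) * g * d^2 / (18 * rho_w * nu)
d = 0.038 mm = 0.000038 m
rho_s - rho_w = 2682 - 1025 = 1657
Numerator = 1657 * 9.81 * (0.000038)^2 = 0.000023472465
Denominator = 18 * 1025 * 1e-6 = 0.018450
w = 0.001272 m/s

0.001272


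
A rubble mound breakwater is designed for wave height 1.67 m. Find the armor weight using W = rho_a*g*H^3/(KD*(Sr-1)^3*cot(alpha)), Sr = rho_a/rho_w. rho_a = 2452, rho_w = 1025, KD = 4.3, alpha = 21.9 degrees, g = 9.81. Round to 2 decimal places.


Sr = rho_a / rho_w = 2452 / 1025 = 2.392195
(Sr - 1) = 1.392195
(Sr - 1)^3 = 2.698363
cot(21.9) = 1 / tan(21.9) = 1 / 0.401997 = 2.487578
Numerator = 2452 * 9.81 * 1.67^3 = 112031.1739
Denominator = 4.3 * 2.698363 * 2.487578 = 28.863269
W = 112031.1739 / 28.863269
W = 3881.44 N

3881.44


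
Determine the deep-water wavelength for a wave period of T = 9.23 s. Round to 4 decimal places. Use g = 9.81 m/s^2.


L0 = g * T^2 / (2 * pi)
L0 = 9.81 * 9.23^2 / (2 * pi)
L0 = 9.81 * 85.1929 / 6.28319
L0 = 835.7423 / 6.28319
L0 = 133.0125 m

133.0125


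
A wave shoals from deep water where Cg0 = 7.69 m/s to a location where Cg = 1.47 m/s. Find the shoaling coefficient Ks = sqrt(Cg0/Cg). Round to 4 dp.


Ks = sqrt(Cg0 / Cg)
Ks = sqrt(7.69 / 1.47)
Ks = sqrt(5.2313)
Ks = 2.2872

2.2872


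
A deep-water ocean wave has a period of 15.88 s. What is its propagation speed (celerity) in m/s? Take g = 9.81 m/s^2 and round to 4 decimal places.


We use the deep-water celerity formula:
C = g * T / (2 * pi)
C = 9.81 * 15.88 / (2 * 3.14159...)
C = 155.782800 / 6.283185
C = 24.7936 m/s

24.7936


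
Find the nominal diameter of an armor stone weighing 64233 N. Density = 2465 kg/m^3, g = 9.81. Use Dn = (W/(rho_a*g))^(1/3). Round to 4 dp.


V = W / (rho_a * g)
V = 64233 / (2465 * 9.81)
V = 64233 / 24181.65
V = 2.656270 m^3
Dn = V^(1/3) = 2.656270^(1/3)
Dn = 1.3849 m

1.3849


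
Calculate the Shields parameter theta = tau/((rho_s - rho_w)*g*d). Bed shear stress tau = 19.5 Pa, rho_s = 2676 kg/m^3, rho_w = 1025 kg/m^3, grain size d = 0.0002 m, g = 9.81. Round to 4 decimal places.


theta = tau / ((rho_s - rho_w) * g * d)
rho_s - rho_w = 2676 - 1025 = 1651
Denominator = 1651 * 9.81 * 0.0002 = 3.239262
theta = 19.5 / 3.239262
theta = 6.0199

6.0199


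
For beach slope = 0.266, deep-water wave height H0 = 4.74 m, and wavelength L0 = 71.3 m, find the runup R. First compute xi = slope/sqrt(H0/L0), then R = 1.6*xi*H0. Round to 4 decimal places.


xi = slope / sqrt(H0/L0)
H0/L0 = 4.74/71.3 = 0.066480
sqrt(0.066480) = 0.257837
xi = 0.266 / 0.257837 = 1.031662
R = 1.6 * xi * H0 = 1.6 * 1.031662 * 4.74
R = 7.8241 m

7.8241


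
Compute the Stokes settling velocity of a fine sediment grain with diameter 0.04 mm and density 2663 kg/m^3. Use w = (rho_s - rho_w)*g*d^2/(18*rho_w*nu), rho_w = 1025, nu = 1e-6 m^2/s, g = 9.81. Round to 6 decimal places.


w = (rho_s - rho_w) * g * d^2 / (18 * rho_w * nu)
d = 0.04 mm = 0.000040 m
rho_s - rho_w = 2663 - 1025 = 1638
Numerator = 1638 * 9.81 * (0.000040)^2 = 0.000025710048
Denominator = 18 * 1025 * 1e-6 = 0.018450
w = 0.001393 m/s

0.001393


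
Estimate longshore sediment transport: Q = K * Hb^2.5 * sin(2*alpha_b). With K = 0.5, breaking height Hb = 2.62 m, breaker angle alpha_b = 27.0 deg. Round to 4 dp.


Q = K * Hb^2.5 * sin(2 * alpha_b)
Hb^2.5 = 2.62^2.5 = 11.111002
sin(2 * 27.0) = sin(54.0) = 0.809017
Q = 0.5 * 11.111002 * 0.809017
Q = 4.4945 m^3/s

4.4945


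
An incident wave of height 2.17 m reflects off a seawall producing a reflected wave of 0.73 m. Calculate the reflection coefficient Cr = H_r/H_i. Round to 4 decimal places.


Cr = H_r / H_i
Cr = 0.73 / 2.17
Cr = 0.3364

0.3364


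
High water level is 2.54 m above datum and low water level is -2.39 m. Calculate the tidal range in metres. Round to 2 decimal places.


Tidal range = High water - Low water
Tidal range = 2.54 - (-2.39)
Tidal range = 4.93 m

4.93


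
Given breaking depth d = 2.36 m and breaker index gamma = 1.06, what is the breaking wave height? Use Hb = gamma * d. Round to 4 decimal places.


Hb = gamma * d
Hb = 1.06 * 2.36
Hb = 2.5016 m

2.5016


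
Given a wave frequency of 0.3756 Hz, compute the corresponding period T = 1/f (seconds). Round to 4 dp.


T = 1 / f
T = 1 / 0.3756
T = 2.6624 s

2.6624


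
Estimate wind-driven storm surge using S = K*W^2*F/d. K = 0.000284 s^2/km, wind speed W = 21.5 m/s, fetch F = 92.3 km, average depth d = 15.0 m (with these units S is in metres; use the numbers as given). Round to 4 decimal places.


S = K * W^2 * F / d
W^2 = 21.5^2 = 462.25
S = 0.000284 * 462.25 * 92.3 / 15.0
Numerator = 0.000284 * 462.25 * 92.3 = 12.117052
S = 12.117052 / 15.0 = 0.8078 m

0.8078


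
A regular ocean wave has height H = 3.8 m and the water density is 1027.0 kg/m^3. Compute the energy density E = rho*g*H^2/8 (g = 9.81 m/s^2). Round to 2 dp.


E = (1/8) * rho * g * H^2
E = (1/8) * 1027.0 * 9.81 * 3.8^2
E = 0.125 * 1027.0 * 9.81 * 14.4400
E = 18185.14 J/m^2

18185.14


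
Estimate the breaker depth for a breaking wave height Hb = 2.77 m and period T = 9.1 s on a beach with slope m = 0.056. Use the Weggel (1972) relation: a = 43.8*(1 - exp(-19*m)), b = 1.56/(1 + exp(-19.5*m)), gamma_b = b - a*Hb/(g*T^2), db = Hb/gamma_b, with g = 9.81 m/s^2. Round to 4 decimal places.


a = 43.8 * (1 - exp(-19 * m))
exp(-19 * 0.056) = exp(-1.0640) = 0.345073
a = 43.8 * (1 - 0.345073) = 28.685813
b = 1.56 / (1 + exp(-19.5 * m))
exp(-19.5 * 0.056) = exp(-1.0920) = 0.335545
b = 1.56 / (1 + 0.335545) = 1.168063
Hb / (g * T^2) = 2.77 / (9.81 * 9.1^2) = 2.77 / 812.3661 = 0.00340979
gamma_b = b - a * Hb/(g*T^2) = 1.168063 - 28.685813 * 0.00340979 = 1.070250
db = Hb / gamma_b = 2.77 / 1.070250
db = 2.5882 m

2.5882


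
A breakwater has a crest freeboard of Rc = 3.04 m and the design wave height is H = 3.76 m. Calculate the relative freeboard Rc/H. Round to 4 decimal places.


Relative freeboard = Rc / H
= 3.04 / 3.76
= 0.8085

0.8085


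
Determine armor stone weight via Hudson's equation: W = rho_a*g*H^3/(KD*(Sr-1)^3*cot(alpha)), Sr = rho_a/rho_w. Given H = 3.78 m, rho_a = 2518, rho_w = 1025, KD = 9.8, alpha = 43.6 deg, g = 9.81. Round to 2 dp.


Sr = rho_a / rho_w = 2518 / 1025 = 2.456585
(Sr - 1) = 1.456585
(Sr - 1)^3 = 3.090351
cot(43.6) = 1 / tan(43.6) = 1 / 0.952287 = 1.050103
Numerator = 2518 * 9.81 * 3.78^3 = 1334136.0904
Denominator = 9.8 * 3.090351 * 1.050103 = 31.802846
W = 1334136.0904 / 31.802846
W = 41950.21 N

41950.21


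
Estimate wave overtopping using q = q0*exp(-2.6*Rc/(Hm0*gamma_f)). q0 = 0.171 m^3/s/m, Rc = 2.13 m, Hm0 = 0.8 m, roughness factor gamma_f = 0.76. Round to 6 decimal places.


q = q0 * exp(-2.6 * Rc / (Hm0 * gamma_f))
Exponent = -2.6 * 2.13 / (0.8 * 0.76)
= -2.6 * 2.13 / 0.6080
= -9.108553
exp(-9.108553) = 0.000111
q = 0.171 * 0.000111
q = 0.000019 m^3/s/m

0.000019


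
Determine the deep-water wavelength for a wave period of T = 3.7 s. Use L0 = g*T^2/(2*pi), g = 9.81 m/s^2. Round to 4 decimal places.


L0 = g * T^2 / (2 * pi)
L0 = 9.81 * 3.7^2 / (2 * pi)
L0 = 9.81 * 13.6900 / 6.28319
L0 = 134.2989 / 6.28319
L0 = 21.3743 m

21.3743


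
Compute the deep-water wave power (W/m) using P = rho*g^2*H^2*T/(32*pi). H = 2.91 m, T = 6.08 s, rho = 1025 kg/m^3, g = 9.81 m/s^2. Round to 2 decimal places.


P = rho * g^2 * H^2 * T / (32 * pi)
P = 1025 * 9.81^2 * 2.91^2 * 6.08 / (32 * pi)
P = 1025 * 96.2361 * 8.4681 * 6.08 / 100.53096
P = 50518.63 W/m

50518.63


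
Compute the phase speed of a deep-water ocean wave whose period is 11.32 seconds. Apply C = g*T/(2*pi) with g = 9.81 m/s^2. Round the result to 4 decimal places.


We use the deep-water celerity formula:
C = g * T / (2 * pi)
C = 9.81 * 11.32 / (2 * 3.14159...)
C = 111.049200 / 6.283185
C = 17.6740 m/s

17.6740


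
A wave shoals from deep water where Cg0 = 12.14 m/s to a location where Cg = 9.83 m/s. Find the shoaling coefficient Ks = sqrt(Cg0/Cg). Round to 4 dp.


Ks = sqrt(Cg0 / Cg)
Ks = sqrt(12.14 / 9.83)
Ks = sqrt(1.2350)
Ks = 1.1113

1.1113


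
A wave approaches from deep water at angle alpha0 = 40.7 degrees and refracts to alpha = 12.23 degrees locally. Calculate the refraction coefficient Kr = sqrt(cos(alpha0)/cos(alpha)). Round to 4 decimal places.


Kr = sqrt(cos(alpha0) / cos(alpha))
cos(40.7) = 0.758134
cos(12.23) = 0.977305
Kr = sqrt(0.758134 / 0.977305)
Kr = sqrt(0.775740)
Kr = 0.8808

0.8808


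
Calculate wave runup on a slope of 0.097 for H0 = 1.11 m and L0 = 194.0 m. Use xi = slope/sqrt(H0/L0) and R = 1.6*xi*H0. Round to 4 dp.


xi = slope / sqrt(H0/L0)
H0/L0 = 1.11/194.0 = 0.005722
sqrt(0.005722) = 0.075642
xi = 0.097 / 0.075642 = 1.282363
R = 1.6 * xi * H0 = 1.6 * 1.282363 * 1.11
R = 2.2775 m

2.2775


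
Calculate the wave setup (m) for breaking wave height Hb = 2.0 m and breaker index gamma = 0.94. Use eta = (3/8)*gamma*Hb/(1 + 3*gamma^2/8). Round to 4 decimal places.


eta = (3/8) * gamma * Hb / (1 + 3*gamma^2/8)
Numerator = (3/8) * 0.94 * 2.0 = 0.705000
Denominator = 1 + 3*0.94^2/8 = 1 + 0.331350 = 1.331350
eta = 0.705000 / 1.331350
eta = 0.5295 m

0.5295


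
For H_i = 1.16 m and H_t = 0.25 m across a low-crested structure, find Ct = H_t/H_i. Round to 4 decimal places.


Ct = H_t / H_i
Ct = 0.25 / 1.16
Ct = 0.2155

0.2155


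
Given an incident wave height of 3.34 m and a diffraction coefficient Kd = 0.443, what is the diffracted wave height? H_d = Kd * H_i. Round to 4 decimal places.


H_d = Kd * H_i
H_d = 0.443 * 3.34
H_d = 1.4796 m

1.4796


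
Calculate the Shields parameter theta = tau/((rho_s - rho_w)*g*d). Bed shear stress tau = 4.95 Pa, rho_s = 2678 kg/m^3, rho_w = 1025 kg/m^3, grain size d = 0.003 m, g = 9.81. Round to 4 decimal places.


theta = tau / ((rho_s - rho_w) * g * d)
rho_s - rho_w = 2678 - 1025 = 1653
Denominator = 1653 * 9.81 * 0.003 = 48.647790
theta = 4.95 / 48.647790
theta = 0.1018

0.1018


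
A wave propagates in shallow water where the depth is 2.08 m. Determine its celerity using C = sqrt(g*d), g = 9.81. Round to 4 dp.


Using the shallow-water approximation:
C = sqrt(g * d) = sqrt(9.81 * 2.08)
C = sqrt(20.4048)
C = 4.5172 m/s

4.5172


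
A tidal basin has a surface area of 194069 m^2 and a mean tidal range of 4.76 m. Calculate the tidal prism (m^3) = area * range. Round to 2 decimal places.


Tidal prism = Area * Tidal range
P = 194069 * 4.76
P = 923768.44 m^3

923768.44


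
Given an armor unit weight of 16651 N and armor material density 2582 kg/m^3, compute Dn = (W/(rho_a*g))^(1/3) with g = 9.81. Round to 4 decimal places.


V = W / (rho_a * g)
V = 16651 / (2582 * 9.81)
V = 16651 / 25329.42
V = 0.657378 m^3
Dn = V^(1/3) = 0.657378^(1/3)
Dn = 0.8695 m

0.8695


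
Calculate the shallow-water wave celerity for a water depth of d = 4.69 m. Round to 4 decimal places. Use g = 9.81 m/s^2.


Using the shallow-water approximation:
C = sqrt(g * d) = sqrt(9.81 * 4.69)
C = sqrt(46.0089)
C = 6.7830 m/s

6.7830


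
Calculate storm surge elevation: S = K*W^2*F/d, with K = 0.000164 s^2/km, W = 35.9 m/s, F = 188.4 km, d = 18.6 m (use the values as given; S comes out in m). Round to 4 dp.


S = K * W^2 * F / d
W^2 = 35.9^2 = 1288.81
S = 0.000164 * 1288.81 * 188.4 / 18.6
Numerator = 0.000164 * 1288.81 * 188.4 = 39.821136
S = 39.821136 / 18.6 = 2.1409 m

2.1409


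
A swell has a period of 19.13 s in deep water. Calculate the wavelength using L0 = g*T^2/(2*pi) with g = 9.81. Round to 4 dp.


L0 = g * T^2 / (2 * pi)
L0 = 9.81 * 19.13^2 / (2 * pi)
L0 = 9.81 * 365.9569 / 6.28319
L0 = 3590.0372 / 6.28319
L0 = 571.3722 m

571.3722


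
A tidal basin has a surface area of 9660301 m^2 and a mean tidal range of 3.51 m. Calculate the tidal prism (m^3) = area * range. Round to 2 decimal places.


Tidal prism = Area * Tidal range
P = 9660301 * 3.51
P = 33907656.51 m^3

33907656.51


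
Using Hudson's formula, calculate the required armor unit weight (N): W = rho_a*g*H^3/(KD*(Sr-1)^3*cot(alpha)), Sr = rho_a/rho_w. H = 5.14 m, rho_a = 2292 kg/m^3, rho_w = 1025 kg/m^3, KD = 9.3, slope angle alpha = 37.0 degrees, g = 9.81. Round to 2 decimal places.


Sr = rho_a / rho_w = 2292 / 1025 = 2.236098
(Sr - 1) = 1.236098
(Sr - 1)^3 = 1.888679
cot(37.0) = 1 / tan(37.0) = 1 / 0.753554 = 1.327045
Numerator = 2292 * 9.81 * 5.14^3 = 3053324.6064
Denominator = 9.3 * 1.888679 * 1.327045 = 23.309169
W = 3053324.6064 / 23.309169
W = 130992.43 N

130992.43


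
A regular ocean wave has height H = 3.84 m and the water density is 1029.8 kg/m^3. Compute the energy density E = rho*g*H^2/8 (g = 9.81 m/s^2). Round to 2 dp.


E = (1/8) * rho * g * H^2
E = (1/8) * 1029.8 * 9.81 * 3.84^2
E = 0.125 * 1029.8 * 9.81 * 14.7456
E = 18620.63 J/m^2

18620.63


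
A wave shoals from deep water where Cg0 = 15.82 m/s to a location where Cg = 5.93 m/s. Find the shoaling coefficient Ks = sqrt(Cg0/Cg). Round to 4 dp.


Ks = sqrt(Cg0 / Cg)
Ks = sqrt(15.82 / 5.93)
Ks = sqrt(2.6678)
Ks = 1.6333

1.6333


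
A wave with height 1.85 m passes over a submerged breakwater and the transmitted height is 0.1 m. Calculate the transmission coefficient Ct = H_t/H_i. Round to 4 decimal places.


Ct = H_t / H_i
Ct = 0.1 / 1.85
Ct = 0.0541

0.0541


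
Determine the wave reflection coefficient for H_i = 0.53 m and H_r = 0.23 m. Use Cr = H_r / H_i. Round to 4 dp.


Cr = H_r / H_i
Cr = 0.23 / 0.53
Cr = 0.4340

0.4340


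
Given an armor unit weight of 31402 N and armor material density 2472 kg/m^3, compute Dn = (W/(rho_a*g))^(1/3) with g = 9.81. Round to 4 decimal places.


V = W / (rho_a * g)
V = 31402 / (2472 * 9.81)
V = 31402 / 24250.32
V = 1.294911 m^3
Dn = V^(1/3) = 1.294911^(1/3)
Dn = 1.0900 m

1.0900


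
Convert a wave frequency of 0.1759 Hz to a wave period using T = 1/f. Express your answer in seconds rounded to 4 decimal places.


T = 1 / f
T = 1 / 0.1759
T = 5.6850 s

5.6850


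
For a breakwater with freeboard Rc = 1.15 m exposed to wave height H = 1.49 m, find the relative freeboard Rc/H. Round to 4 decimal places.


Relative freeboard = Rc / H
= 1.15 / 1.49
= 0.7718

0.7718


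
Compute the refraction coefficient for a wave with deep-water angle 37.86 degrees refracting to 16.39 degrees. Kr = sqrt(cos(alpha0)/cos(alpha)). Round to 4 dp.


Kr = sqrt(cos(alpha0) / cos(alpha))
cos(37.86) = 0.789513
cos(16.39) = 0.959363
Kr = sqrt(0.789513 / 0.959363)
Kr = sqrt(0.822955)
Kr = 0.9072

0.9072


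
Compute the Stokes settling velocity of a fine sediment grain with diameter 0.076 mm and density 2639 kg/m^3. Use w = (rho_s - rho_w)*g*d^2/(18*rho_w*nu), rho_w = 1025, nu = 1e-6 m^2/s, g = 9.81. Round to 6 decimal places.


w = (rho_s - rho_w) * g * d^2 / (18 * rho_w * nu)
d = 0.076 mm = 0.000076 m
rho_s - rho_w = 2639 - 1025 = 1614
Numerator = 1614 * 9.81 * (0.000076)^2 = 0.000091453372
Denominator = 18 * 1025 * 1e-6 = 0.018450
w = 0.004957 m/s

0.004957


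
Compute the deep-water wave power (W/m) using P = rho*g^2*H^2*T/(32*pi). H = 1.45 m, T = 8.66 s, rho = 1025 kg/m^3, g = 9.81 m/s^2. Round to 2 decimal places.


P = rho * g^2 * H^2 * T / (32 * pi)
P = 1025 * 9.81^2 * 1.45^2 * 8.66 / (32 * pi)
P = 1025 * 96.2361 * 2.1025 * 8.66 / 100.53096
P = 17865.53 W/m

17865.53


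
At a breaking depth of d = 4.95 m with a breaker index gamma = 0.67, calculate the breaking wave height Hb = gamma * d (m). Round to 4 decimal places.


Hb = gamma * d
Hb = 0.67 * 4.95
Hb = 3.3165 m

3.3165


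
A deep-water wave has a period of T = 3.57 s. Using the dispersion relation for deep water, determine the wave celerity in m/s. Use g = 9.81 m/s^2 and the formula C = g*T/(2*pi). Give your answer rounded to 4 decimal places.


We use the deep-water celerity formula:
C = g * T / (2 * pi)
C = 9.81 * 3.57 / (2 * 3.14159...)
C = 35.021700 / 6.283185
C = 5.5739 m/s

5.5739


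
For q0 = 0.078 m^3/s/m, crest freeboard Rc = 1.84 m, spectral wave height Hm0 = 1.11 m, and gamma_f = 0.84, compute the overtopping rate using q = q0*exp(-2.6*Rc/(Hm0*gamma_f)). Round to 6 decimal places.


q = q0 * exp(-2.6 * Rc / (Hm0 * gamma_f))
Exponent = -2.6 * 1.84 / (1.11 * 0.84)
= -2.6 * 1.84 / 0.9324
= -5.130845
exp(-5.130845) = 0.005912
q = 0.078 * 0.005912
q = 0.000461 m^3/s/m

0.000461


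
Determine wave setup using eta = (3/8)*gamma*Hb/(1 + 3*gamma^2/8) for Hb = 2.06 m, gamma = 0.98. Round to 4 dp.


eta = (3/8) * gamma * Hb / (1 + 3*gamma^2/8)
Numerator = (3/8) * 0.98 * 2.06 = 0.757050
Denominator = 1 + 3*0.98^2/8 = 1 + 0.360150 = 1.360150
eta = 0.757050 / 1.360150
eta = 0.5566 m

0.5566


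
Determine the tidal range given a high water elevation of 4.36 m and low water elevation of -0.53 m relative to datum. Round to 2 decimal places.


Tidal range = High water - Low water
Tidal range = 4.36 - (-0.53)
Tidal range = 4.89 m

4.89


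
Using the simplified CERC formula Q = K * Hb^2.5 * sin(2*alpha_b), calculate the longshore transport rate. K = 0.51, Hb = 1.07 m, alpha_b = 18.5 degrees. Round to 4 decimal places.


Q = K * Hb^2.5 * sin(2 * alpha_b)
Hb^2.5 = 1.07^2.5 = 1.184294
sin(2 * 18.5) = sin(37.0) = 0.601815
Q = 0.51 * 1.184294 * 0.601815
Q = 0.3635 m^3/s

0.3635


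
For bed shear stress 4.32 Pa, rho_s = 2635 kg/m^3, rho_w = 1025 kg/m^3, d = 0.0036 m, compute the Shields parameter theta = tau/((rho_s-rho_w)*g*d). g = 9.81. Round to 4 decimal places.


theta = tau / ((rho_s - rho_w) * g * d)
rho_s - rho_w = 2635 - 1025 = 1610
Denominator = 1610 * 9.81 * 0.0036 = 56.858760
theta = 4.32 / 56.858760
theta = 0.0760

0.0760


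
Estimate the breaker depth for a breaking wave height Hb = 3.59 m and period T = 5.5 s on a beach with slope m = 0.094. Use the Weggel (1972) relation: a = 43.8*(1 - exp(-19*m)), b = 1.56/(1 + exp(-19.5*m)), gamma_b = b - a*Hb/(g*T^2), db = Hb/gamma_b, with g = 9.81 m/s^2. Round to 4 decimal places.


a = 43.8 * (1 - exp(-19 * m))
exp(-19 * 0.094) = exp(-1.7860) = 0.167629
a = 43.8 * (1 - 0.167629) = 36.457835
b = 1.56 / (1 + exp(-19.5 * m))
exp(-19.5 * 0.094) = exp(-1.8330) = 0.159933
b = 1.56 / (1 + 0.159933) = 1.344905
Hb / (g * T^2) = 3.59 / (9.81 * 5.5^2) = 3.59 / 296.7525 = 0.01209762
gamma_b = b - a * Hb/(g*T^2) = 1.344905 - 36.457835 * 0.01209762 = 0.903852
db = Hb / gamma_b = 3.59 / 0.903852
db = 3.9719 m

3.9719


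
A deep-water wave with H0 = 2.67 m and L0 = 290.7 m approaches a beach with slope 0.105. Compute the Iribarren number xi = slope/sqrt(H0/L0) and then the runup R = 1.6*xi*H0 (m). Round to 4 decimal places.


xi = slope / sqrt(H0/L0)
H0/L0 = 2.67/290.7 = 0.009185
sqrt(0.009185) = 0.095837
xi = 0.105 / 0.095837 = 1.095610
R = 1.6 * xi * H0 = 1.6 * 1.095610 * 2.67
R = 4.6804 m

4.6804


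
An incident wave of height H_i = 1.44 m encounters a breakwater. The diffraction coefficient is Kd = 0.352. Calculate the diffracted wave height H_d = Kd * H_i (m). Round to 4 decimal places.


H_d = Kd * H_i
H_d = 0.352 * 1.44
H_d = 0.5069 m

0.5069


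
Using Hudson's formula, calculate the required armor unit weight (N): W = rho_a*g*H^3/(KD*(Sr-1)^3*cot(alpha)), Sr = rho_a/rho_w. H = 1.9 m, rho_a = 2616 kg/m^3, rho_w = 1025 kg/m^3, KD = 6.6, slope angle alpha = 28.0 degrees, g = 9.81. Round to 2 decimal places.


Sr = rho_a / rho_w = 2616 / 1025 = 2.552195
(Sr - 1) = 1.552195
(Sr - 1)^3 = 3.739719
cot(28.0) = 1 / tan(28.0) = 1 / 0.531709 = 1.880726
Numerator = 2616 * 9.81 * 1.9^3 = 176022.2426
Denominator = 6.6 * 3.739719 * 1.880726 = 46.420361
W = 176022.2426 / 46.420361
W = 3791.92 N

3791.92


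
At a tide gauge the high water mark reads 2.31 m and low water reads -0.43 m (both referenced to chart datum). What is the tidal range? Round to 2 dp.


Tidal range = High water - Low water
Tidal range = 2.31 - (-0.43)
Tidal range = 2.74 m

2.74


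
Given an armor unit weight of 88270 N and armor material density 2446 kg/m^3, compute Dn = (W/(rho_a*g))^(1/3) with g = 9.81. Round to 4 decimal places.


V = W / (rho_a * g)
V = 88270 / (2446 * 9.81)
V = 88270 / 23995.26
V = 3.678643 m^3
Dn = V^(1/3) = 3.678643^(1/3)
Dn = 1.5437 m

1.5437


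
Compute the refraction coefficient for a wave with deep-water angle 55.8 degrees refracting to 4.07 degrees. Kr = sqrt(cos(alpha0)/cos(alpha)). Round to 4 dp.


Kr = sqrt(cos(alpha0) / cos(alpha))
cos(55.8) = 0.562083
cos(4.07) = 0.997478
Kr = sqrt(0.562083 / 0.997478)
Kr = sqrt(0.563504)
Kr = 0.7507

0.7507


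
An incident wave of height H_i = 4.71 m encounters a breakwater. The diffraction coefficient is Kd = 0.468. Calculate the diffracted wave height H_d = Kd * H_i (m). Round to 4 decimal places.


H_d = Kd * H_i
H_d = 0.468 * 4.71
H_d = 2.2043 m

2.2043


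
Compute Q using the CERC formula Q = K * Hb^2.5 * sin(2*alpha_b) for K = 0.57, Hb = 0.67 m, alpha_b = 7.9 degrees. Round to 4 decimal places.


Q = K * Hb^2.5 * sin(2 * alpha_b)
Hb^2.5 = 0.67^2.5 = 0.367440
sin(2 * 7.9) = sin(15.8) = 0.272280
Q = 0.57 * 0.367440 * 0.272280
Q = 0.0570 m^3/s

0.0570


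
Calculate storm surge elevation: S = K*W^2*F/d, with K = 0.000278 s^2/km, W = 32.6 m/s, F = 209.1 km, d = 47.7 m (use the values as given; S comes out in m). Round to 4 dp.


S = K * W^2 * F / d
W^2 = 32.6^2 = 1062.76
S = 0.000278 * 1062.76 * 209.1 / 47.7
Numerator = 0.000278 * 1062.76 * 209.1 = 61.778026
S = 61.778026 / 47.7 = 1.2951 m

1.2951


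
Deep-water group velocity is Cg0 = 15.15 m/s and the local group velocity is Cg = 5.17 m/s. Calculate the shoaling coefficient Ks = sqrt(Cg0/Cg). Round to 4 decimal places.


Ks = sqrt(Cg0 / Cg)
Ks = sqrt(15.15 / 5.17)
Ks = sqrt(2.9304)
Ks = 1.7118

1.7118


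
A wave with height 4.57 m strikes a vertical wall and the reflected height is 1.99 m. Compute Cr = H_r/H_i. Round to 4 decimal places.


Cr = H_r / H_i
Cr = 1.99 / 4.57
Cr = 0.4354

0.4354


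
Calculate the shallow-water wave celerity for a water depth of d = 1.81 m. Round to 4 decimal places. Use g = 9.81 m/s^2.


Using the shallow-water approximation:
C = sqrt(g * d) = sqrt(9.81 * 1.81)
C = sqrt(17.7561)
C = 4.2138 m/s

4.2138


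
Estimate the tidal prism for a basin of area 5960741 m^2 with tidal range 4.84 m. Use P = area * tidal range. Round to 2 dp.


Tidal prism = Area * Tidal range
P = 5960741 * 4.84
P = 28849986.44 m^3

28849986.44


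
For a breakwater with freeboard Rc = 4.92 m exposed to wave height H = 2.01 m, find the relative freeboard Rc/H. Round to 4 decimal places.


Relative freeboard = Rc / H
= 4.92 / 2.01
= 2.4478

2.4478


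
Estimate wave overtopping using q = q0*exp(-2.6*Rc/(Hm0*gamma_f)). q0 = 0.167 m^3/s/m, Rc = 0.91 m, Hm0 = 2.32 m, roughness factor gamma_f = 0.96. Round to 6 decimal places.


q = q0 * exp(-2.6 * Rc / (Hm0 * gamma_f))
Exponent = -2.6 * 0.91 / (2.32 * 0.96)
= -2.6 * 0.91 / 2.2272
= -1.062320
exp(-1.062320) = 0.345653
q = 0.167 * 0.345653
q = 0.057724 m^3/s/m

0.057724


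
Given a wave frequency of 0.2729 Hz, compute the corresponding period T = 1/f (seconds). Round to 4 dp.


T = 1 / f
T = 1 / 0.2729
T = 3.6643 s

3.6643


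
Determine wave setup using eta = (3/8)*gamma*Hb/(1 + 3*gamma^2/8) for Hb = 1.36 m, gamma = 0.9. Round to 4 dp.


eta = (3/8) * gamma * Hb / (1 + 3*gamma^2/8)
Numerator = (3/8) * 0.9 * 1.36 = 0.459000
Denominator = 1 + 3*0.9^2/8 = 1 + 0.303750 = 1.303750
eta = 0.459000 / 1.303750
eta = 0.3521 m

0.3521


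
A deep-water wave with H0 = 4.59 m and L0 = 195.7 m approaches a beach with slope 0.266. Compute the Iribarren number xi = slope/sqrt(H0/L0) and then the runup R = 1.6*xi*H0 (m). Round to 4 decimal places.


xi = slope / sqrt(H0/L0)
H0/L0 = 4.59/195.7 = 0.023454
sqrt(0.023454) = 0.153148
xi = 0.266 / 0.153148 = 1.736884
R = 1.6 * xi * H0 = 1.6 * 1.736884 * 4.59
R = 12.7557 m

12.7557


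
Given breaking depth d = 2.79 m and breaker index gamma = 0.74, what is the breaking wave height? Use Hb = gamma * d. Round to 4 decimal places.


Hb = gamma * d
Hb = 0.74 * 2.79
Hb = 2.0646 m

2.0646


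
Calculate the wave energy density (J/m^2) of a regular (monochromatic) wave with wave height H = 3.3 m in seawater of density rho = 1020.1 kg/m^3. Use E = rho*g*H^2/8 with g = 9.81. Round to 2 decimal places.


E = (1/8) * rho * g * H^2
E = (1/8) * 1020.1 * 9.81 * 3.3^2
E = 0.125 * 1020.1 * 9.81 * 10.8900
E = 13622.28 J/m^2

13622.28


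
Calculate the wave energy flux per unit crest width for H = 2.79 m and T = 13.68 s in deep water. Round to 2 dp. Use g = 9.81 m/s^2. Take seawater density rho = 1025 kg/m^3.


P = rho * g^2 * H^2 * T / (32 * pi)
P = 1025 * 9.81^2 * 2.79^2 * 13.68 / (32 * pi)
P = 1025 * 96.2361 * 7.7841 * 13.68 / 100.53096
P = 104485.62 W/m

104485.62


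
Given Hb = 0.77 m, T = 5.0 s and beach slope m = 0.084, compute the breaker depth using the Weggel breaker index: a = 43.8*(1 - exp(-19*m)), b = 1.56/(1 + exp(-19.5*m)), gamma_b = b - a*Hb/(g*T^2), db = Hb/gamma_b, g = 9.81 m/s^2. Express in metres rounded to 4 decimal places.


a = 43.8 * (1 - exp(-19 * m))
exp(-19 * 0.084) = exp(-1.5960) = 0.202706
a = 43.8 * (1 - 0.202706) = 34.921489
b = 1.56 / (1 + exp(-19.5 * m))
exp(-19.5 * 0.084) = exp(-1.6380) = 0.194368
b = 1.56 / (1 + 0.194368) = 1.306130
Hb / (g * T^2) = 0.77 / (9.81 * 5.0^2) = 0.77 / 245.2500 = 0.00313965
gamma_b = b - a * Hb/(g*T^2) = 1.306130 - 34.921489 * 0.00313965 = 1.196488
db = Hb / gamma_b = 0.77 / 1.196488
db = 0.6435 m

0.6435


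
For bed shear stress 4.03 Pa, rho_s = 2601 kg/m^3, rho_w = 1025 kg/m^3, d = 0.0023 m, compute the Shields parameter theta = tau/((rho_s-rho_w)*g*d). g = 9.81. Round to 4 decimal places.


theta = tau / ((rho_s - rho_w) * g * d)
rho_s - rho_w = 2601 - 1025 = 1576
Denominator = 1576 * 9.81 * 0.0023 = 35.559288
theta = 4.03 / 35.559288
theta = 0.1133

0.1133


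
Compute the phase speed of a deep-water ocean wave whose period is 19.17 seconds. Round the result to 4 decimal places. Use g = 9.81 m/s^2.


We use the deep-water celerity formula:
C = g * T / (2 * pi)
C = 9.81 * 19.17 / (2 * 3.14159...)
C = 188.057700 / 6.283185
C = 29.9303 m/s

29.9303


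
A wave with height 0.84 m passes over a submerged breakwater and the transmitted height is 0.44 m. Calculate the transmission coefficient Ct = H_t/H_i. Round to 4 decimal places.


Ct = H_t / H_i
Ct = 0.44 / 0.84
Ct = 0.5238

0.5238


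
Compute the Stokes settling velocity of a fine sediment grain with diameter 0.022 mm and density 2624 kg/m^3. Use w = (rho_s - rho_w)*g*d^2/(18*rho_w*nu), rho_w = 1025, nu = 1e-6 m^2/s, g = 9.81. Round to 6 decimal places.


w = (rho_s - rho_w) * g * d^2 / (18 * rho_w * nu)
d = 0.022 mm = 0.000022 m
rho_s - rho_w = 2624 - 1025 = 1599
Numerator = 1599 * 9.81 * (0.000022)^2 = 0.000007592116
Denominator = 18 * 1025 * 1e-6 = 0.018450
w = 0.000411 m/s

0.000411


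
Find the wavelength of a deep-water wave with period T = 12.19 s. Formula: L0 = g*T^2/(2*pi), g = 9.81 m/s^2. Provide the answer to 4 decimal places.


L0 = g * T^2 / (2 * pi)
L0 = 9.81 * 12.19^2 / (2 * pi)
L0 = 9.81 * 148.5961 / 6.28319
L0 = 1457.7277 / 6.28319
L0 = 232.0046 m

232.0046


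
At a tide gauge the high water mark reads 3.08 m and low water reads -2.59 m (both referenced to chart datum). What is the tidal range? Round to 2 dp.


Tidal range = High water - Low water
Tidal range = 3.08 - (-2.59)
Tidal range = 5.67 m

5.67


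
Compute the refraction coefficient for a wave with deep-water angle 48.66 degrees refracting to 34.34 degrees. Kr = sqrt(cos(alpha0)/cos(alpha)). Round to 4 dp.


Kr = sqrt(cos(alpha0) / cos(alpha))
cos(48.66) = 0.660526
cos(34.34) = 0.825705
Kr = sqrt(0.660526 / 0.825705)
Kr = sqrt(0.799954)
Kr = 0.8944

0.8944


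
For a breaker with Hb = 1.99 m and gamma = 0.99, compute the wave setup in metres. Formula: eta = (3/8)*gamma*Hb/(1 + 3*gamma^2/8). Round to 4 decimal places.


eta = (3/8) * gamma * Hb / (1 + 3*gamma^2/8)
Numerator = (3/8) * 0.99 * 1.99 = 0.738787
Denominator = 1 + 3*0.99^2/8 = 1 + 0.367538 = 1.367538
eta = 0.738787 / 1.367538
eta = 0.5402 m

0.5402


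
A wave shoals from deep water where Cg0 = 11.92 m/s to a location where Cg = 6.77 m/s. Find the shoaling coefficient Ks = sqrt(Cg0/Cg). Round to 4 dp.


Ks = sqrt(Cg0 / Cg)
Ks = sqrt(11.92 / 6.77)
Ks = sqrt(1.7607)
Ks = 1.3269

1.3269


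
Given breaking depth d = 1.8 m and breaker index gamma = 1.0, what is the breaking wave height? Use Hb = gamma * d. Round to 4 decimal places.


Hb = gamma * d
Hb = 1.0 * 1.8
Hb = 1.8000 m

1.8000


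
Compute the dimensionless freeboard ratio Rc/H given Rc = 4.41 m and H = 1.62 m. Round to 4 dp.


Relative freeboard = Rc / H
= 4.41 / 1.62
= 2.7222

2.7222


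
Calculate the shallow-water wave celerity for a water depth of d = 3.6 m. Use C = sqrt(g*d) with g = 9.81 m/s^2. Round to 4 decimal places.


Using the shallow-water approximation:
C = sqrt(g * d) = sqrt(9.81 * 3.6)
C = sqrt(35.3160)
C = 5.9427 m/s

5.9427


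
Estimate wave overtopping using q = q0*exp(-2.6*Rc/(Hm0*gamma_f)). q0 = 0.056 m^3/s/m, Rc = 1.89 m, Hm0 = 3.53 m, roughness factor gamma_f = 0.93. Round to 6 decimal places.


q = q0 * exp(-2.6 * Rc / (Hm0 * gamma_f))
Exponent = -2.6 * 1.89 / (3.53 * 0.93)
= -2.6 * 1.89 / 3.2829
= -1.496847
exp(-1.496847) = 0.223835
q = 0.056 * 0.223835
q = 0.012535 m^3/s/m

0.012535


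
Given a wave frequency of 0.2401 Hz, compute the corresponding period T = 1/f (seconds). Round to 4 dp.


T = 1 / f
T = 1 / 0.2401
T = 4.1649 s

4.1649


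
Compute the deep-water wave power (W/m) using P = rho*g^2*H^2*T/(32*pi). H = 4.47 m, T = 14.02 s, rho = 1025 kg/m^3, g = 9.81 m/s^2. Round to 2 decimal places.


P = rho * g^2 * H^2 * T / (32 * pi)
P = 1025 * 9.81^2 * 4.47^2 * 14.02 / (32 * pi)
P = 1025 * 96.2361 * 19.9809 * 14.02 / 100.53096
P = 274868.57 W/m

274868.57


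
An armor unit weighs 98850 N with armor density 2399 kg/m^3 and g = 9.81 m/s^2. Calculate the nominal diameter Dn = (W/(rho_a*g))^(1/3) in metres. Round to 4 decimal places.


V = W / (rho_a * g)
V = 98850 / (2399 * 9.81)
V = 98850 / 23534.19
V = 4.200272 m^3
Dn = V^(1/3) = 4.200272^(1/3)
Dn = 1.6135 m

1.6135


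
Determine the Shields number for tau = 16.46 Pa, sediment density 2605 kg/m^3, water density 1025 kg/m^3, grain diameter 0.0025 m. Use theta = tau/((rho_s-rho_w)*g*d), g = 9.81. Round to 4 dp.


theta = tau / ((rho_s - rho_w) * g * d)
rho_s - rho_w = 2605 - 1025 = 1580
Denominator = 1580 * 9.81 * 0.0025 = 38.749500
theta = 16.46 / 38.749500
theta = 0.4248

0.4248


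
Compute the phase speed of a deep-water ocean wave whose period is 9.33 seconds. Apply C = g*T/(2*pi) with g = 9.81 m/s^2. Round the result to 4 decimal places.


We use the deep-water celerity formula:
C = g * T / (2 * pi)
C = 9.81 * 9.33 / (2 * 3.14159...)
C = 91.527300 / 6.283185
C = 14.5670 m/s

14.5670


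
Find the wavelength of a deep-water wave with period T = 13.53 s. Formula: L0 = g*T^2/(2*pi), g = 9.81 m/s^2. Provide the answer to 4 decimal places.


L0 = g * T^2 / (2 * pi)
L0 = 9.81 * 13.53^2 / (2 * pi)
L0 = 9.81 * 183.0609 / 6.28319
L0 = 1795.8274 / 6.28319
L0 = 285.8148 m

285.8148


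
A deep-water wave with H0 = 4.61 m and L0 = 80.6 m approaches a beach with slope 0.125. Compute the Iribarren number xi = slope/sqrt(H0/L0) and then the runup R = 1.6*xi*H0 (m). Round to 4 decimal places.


xi = slope / sqrt(H0/L0)
H0/L0 = 4.61/80.6 = 0.057196
sqrt(0.057196) = 0.239157
xi = 0.125 / 0.239157 = 0.522669
R = 1.6 * xi * H0 = 1.6 * 0.522669 * 4.61
R = 3.8552 m

3.8552


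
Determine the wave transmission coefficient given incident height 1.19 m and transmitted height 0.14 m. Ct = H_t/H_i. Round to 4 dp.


Ct = H_t / H_i
Ct = 0.14 / 1.19
Ct = 0.1176

0.1176


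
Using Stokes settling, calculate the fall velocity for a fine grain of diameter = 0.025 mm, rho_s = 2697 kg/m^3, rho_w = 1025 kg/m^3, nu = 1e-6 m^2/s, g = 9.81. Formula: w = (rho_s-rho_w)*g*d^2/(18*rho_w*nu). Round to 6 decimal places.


w = (rho_s - rho_w) * g * d^2 / (18 * rho_w * nu)
d = 0.025 mm = 0.000025 m
rho_s - rho_w = 2697 - 1025 = 1672
Numerator = 1672 * 9.81 * (0.000025)^2 = 0.000010251450
Denominator = 18 * 1025 * 1e-6 = 0.018450
w = 0.000556 m/s

0.000556


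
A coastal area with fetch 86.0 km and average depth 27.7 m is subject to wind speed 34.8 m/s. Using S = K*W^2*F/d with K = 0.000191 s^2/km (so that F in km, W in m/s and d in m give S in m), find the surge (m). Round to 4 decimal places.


S = K * W^2 * F / d
W^2 = 34.8^2 = 1211.04
S = 0.000191 * 1211.04 * 86.0 / 27.7
Numerator = 0.000191 * 1211.04 * 86.0 = 19.892543
S = 19.892543 / 27.7 = 0.7181 m

0.7181


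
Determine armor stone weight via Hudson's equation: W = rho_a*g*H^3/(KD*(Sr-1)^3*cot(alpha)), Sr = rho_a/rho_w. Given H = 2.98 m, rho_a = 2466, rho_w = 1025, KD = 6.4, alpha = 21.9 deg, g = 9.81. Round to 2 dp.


Sr = rho_a / rho_w = 2466 / 1025 = 2.405854
(Sr - 1) = 1.405854
(Sr - 1)^3 = 2.778564
cot(21.9) = 1 / tan(21.9) = 1 / 0.401997 = 2.487578
Numerator = 2466 * 9.81 * 2.98^3 = 640192.9273
Denominator = 6.4 * 2.778564 * 2.487578 = 44.236122
W = 640192.9273 / 44.236122
W = 14472.18 N

14472.18


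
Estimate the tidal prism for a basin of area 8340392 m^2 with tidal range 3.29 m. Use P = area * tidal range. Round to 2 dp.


Tidal prism = Area * Tidal range
P = 8340392 * 3.29
P = 27439889.68 m^3

27439889.68


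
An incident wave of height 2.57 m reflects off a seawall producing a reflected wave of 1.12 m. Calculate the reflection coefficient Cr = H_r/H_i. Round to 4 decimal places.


Cr = H_r / H_i
Cr = 1.12 / 2.57
Cr = 0.4358

0.4358


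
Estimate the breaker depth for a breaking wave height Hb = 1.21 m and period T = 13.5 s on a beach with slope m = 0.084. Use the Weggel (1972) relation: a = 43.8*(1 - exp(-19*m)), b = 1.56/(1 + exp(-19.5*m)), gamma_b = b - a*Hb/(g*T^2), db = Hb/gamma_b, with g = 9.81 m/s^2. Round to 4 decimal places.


a = 43.8 * (1 - exp(-19 * m))
exp(-19 * 0.084) = exp(-1.5960) = 0.202706
a = 43.8 * (1 - 0.202706) = 34.921489
b = 1.56 / (1 + exp(-19.5 * m))
exp(-19.5 * 0.084) = exp(-1.6380) = 0.194368
b = 1.56 / (1 + 0.194368) = 1.306130
Hb / (g * T^2) = 1.21 / (9.81 * 13.5^2) = 1.21 / 1787.8725 = 0.00067678
gamma_b = b - a * Hb/(g*T^2) = 1.306130 - 34.921489 * 0.00067678 = 1.282495
db = Hb / gamma_b = 1.21 / 1.282495
db = 0.9435 m

0.9435


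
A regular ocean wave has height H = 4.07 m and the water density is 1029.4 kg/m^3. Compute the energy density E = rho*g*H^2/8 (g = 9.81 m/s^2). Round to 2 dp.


E = (1/8) * rho * g * H^2
E = (1/8) * 1029.4 * 9.81 * 4.07^2
E = 0.125 * 1029.4 * 9.81 * 16.5649
E = 20909.90 J/m^2

20909.90


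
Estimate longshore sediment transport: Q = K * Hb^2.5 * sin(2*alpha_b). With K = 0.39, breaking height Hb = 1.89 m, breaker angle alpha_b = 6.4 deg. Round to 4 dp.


Q = K * Hb^2.5 * sin(2 * alpha_b)
Hb^2.5 = 1.89^2.5 = 4.910826
sin(2 * 6.4) = sin(12.8) = 0.221548
Q = 0.39 * 4.910826 * 0.221548
Q = 0.4243 m^3/s

0.4243


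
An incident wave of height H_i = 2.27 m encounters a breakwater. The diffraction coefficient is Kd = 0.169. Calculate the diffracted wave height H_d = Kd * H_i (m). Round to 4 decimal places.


H_d = Kd * H_i
H_d = 0.169 * 2.27
H_d = 0.3836 m

0.3836


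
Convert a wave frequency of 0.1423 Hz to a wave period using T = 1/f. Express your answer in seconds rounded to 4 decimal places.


T = 1 / f
T = 1 / 0.1423
T = 7.0274 s

7.0274


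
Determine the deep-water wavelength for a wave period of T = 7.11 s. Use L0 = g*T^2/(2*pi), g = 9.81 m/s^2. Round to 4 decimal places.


L0 = g * T^2 / (2 * pi)
L0 = 9.81 * 7.11^2 / (2 * pi)
L0 = 9.81 * 50.5521 / 6.28319
L0 = 495.9161 / 6.28319
L0 = 78.9275 m

78.9275
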